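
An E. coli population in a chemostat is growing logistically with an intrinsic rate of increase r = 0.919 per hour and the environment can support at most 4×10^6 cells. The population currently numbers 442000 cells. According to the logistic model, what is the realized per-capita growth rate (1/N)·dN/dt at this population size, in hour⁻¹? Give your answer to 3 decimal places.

(1/N)·dN/dt = r(1 − N/K) = 0.919 × (1 − 442000/4×10^6).
= 0.919 × 0.8895 = 0.81745.

0.817 per hour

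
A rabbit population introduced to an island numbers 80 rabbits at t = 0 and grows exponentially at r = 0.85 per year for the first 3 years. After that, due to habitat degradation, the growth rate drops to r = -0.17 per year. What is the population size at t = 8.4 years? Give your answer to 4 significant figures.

Phase 1: N(3) = 80·e^(0.85×3) = 80·e^2.55 = 1024.57.
Phase 2 runs for 8.4 − 3 = 5.4 years at r = -0.17.
N(8.4) = 1024.57·e^(-0.17×5.4) = 1024.57·e^-0.918 = 409.127.

409.1 rabbits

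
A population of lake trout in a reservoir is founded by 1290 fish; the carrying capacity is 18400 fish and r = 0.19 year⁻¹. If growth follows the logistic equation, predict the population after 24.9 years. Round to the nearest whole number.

A = (K − N₀)/N₀ = (18400 − 1290)/1290 = 13.264.
N(t) = K/(1 + A·e^(−rt)) = 18400/(1 + 13.264×e^(−0.19×24.9)).
e^(−4.731) = 0.0088176; denominator = 1 + 13.264×0.0088176 = 1.117.
N = 18400/1.117 = 16473.4.

16473 fish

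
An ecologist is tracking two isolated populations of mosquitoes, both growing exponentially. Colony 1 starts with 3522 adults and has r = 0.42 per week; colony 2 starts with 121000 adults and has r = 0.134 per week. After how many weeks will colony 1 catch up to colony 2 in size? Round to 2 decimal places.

12.37 weeks

Set 3522·e^(0.42t) = 121000·e^(0.134t).
e^((0.42 − 0.134)t) = 121000/3522 → e^(0.286·t) = 34.355.
0.286·t = ln(34.355) = 3.5368, so t = 3.5368/0.286 = 12.366.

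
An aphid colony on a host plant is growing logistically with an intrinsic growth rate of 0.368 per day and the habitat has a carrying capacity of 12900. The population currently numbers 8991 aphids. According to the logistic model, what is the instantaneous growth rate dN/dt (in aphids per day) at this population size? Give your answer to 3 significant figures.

dN/dt = rN(1 − N/K) = 0.368 × 8991 × (1 − 8991/12900).
1 − 8991/12900 = 0.30302; dN/dt = 0.368 × 8991 × 0.30302 = 1002.6.

1000 aphids per day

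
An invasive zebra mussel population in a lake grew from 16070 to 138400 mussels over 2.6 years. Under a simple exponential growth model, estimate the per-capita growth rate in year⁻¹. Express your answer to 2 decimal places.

0.83 per year

From N(t) = N₀·e^(rt): e^(r·2.6) = 138400/16070 = 8.6123.
r·2.6 = ln(8.6123) = 2.1532, so r = 2.1532/2.6 = 0.82815.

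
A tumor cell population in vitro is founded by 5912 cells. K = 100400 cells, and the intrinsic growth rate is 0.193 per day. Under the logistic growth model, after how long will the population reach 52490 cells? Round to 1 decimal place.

A = (K − N₀)/N₀ = (100400 − 5912)/5912 = 15.982.
Solve 100400/(1 + 15.982·e^(−0.193t)) = 52490: 1 + 15.982·e^(−0.193t) = 1.9127, so e^(−0.193t) = 0.0571094.
−0.193·t = ln(0.0571094) = -2.8628, so t = 2.8628/0.193 = 14.833.

14.8 days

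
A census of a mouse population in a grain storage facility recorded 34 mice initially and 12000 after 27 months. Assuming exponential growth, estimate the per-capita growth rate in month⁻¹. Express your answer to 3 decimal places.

From N(t) = N₀·e^(rt): e^(r·27) = 12000/34 = 352.94.
r·27 = ln(352.94) = 5.8663, so r = 5.8663/27 = 0.21727.

0.217 per month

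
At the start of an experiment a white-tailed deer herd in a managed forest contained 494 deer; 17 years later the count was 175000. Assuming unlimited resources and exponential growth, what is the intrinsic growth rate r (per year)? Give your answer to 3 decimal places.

From N(t) = N₀·e^(rt): e^(r·17) = 175000/494 = 354.25.
r·17 = ln(354.25) = 5.87, so r = 5.87/17 = 0.34529.

0.345 per year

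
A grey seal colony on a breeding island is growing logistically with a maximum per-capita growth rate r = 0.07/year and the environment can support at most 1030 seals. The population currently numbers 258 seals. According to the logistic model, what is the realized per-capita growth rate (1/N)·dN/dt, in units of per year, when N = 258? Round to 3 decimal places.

0.052 per year

(1/N)·dN/dt = r(1 − N/K) = 0.07 × (1 − 258/1030).
= 0.07 × 0.74951 = 0.052466.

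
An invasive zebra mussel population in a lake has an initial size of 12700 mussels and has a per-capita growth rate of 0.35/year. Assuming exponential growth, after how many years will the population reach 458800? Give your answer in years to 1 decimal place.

10.2 years

Set N₀·e^(rt) = 458800: e^(0.35·t) = 458800/12700 = 36.126.
0.35·t = ln(36.126) = 3.587, so t = 3.587/0.35 = 10.249.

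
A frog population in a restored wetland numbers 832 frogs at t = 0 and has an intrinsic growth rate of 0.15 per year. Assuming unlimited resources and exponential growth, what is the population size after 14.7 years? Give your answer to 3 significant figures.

7550 frogs

N(t) = N₀·e^(rt) = 832 × e^(0.15×14.7) = 832 × e^2.205.
e^2.205 ≈ 9.0703, so N ≈ 832 × 9.0703 = 7546.45.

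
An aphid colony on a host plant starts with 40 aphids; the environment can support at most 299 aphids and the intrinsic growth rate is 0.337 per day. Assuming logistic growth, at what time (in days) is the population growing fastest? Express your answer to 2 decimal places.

5.54 days

Logistic growth is fastest at N = K/2 = 149.5.
A = (K − N₀)/N₀ = 6.475. Set K/(1 + A·e^(−rt)) = K/2 → A·e^(−rt) = 1.
e^(−0.337t) = 1/6.475 = 0.15444, so t = ln(6.475)/0.337 = 1.8679/0.337 = 5.5429.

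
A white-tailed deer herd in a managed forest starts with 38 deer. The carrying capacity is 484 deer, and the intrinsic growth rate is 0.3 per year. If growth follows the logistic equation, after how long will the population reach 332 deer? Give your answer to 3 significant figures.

10.8 years

A = (K − N₀)/N₀ = (484 − 38)/38 = 11.737.
Solve 484/(1 + 11.737·e^(−0.3t)) = 332: 1 + 11.737·e^(−0.3t) = 1.4578, so e^(−0.3t) = 0.0390081.
−0.3·t = ln(0.0390081) = -3.244, so t = 3.244/0.3 = 10.813.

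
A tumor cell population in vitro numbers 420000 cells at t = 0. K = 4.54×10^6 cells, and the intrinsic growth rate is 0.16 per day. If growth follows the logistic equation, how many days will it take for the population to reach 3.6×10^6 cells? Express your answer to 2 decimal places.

A = (K − N₀)/N₀ = (4.54×10^6 − 420000)/420000 = 9.8095.
Solve 4.54×10^6/(1 + 9.8095·e^(−0.16t)) = 3.6×10^6: 1 + 9.8095·e^(−0.16t) = 1.2611, so e^(−0.16t) = 0.0266181.
−0.16·t = ln(0.0266181) = -3.6262, so t = 3.6262/0.16 = 22.664.

22.66 days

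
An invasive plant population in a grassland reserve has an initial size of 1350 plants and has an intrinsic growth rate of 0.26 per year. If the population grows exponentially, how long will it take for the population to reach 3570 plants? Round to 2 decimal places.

Set N₀·e^(rt) = 3570: e^(0.26·t) = 3570/1350 = 2.6444.
0.26·t = ln(2.6444) = 0.97246, so t = 0.97246/0.26 = 3.7402.

3.74 years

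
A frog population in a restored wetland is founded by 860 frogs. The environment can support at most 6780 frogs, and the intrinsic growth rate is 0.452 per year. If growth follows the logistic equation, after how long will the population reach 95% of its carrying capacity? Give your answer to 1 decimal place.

10.8 years

A = (K − N₀)/N₀ = (6780 − 860)/860 = 6.8837.
Solve 6780/(1 + 6.8837·e^(−0.452t)) = 6441: 1 + 6.8837·e^(−0.452t) = 1.0526, so e^(−0.452t) = 0.0076458.
−0.452·t = ln(0.0076458) = -4.8736, so t = 4.8736/0.452 = 10.782.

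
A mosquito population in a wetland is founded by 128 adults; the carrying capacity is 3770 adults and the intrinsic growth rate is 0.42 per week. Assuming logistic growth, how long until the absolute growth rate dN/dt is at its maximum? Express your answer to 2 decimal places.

7.97 weeks

Logistic growth is fastest at N = K/2 = 1885.
A = (K − N₀)/N₀ = 28.453. Set K/(1 + A·e^(−rt)) = K/2 → A·e^(−rt) = 1.
e^(−0.42t) = 1/28.453 = 0.0351455, so t = ln(28.453)/0.42 = 3.3483/0.42 = 7.972.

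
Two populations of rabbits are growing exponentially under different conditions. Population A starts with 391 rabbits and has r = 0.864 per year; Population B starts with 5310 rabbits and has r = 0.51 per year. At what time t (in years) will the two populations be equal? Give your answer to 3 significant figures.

7.37 years

Set 391·e^(0.864t) = 5310·e^(0.51t).
e^((0.864 − 0.51)t) = 5310/391 → e^(0.354·t) = 13.581.
0.354·t = ln(13.581) = 2.6086, so t = 2.6086/0.354 = 7.369.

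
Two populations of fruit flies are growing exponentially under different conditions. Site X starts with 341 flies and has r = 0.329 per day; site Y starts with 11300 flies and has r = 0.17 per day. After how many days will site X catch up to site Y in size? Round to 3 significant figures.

22.0 days

Set 341·e^(0.329t) = 11300·e^(0.17t).
e^((0.329 − 0.17)t) = 11300/341 → e^(0.159·t) = 33.138.
0.159·t = ln(33.138) = 3.5007, so t = 3.5007/0.159 = 22.017.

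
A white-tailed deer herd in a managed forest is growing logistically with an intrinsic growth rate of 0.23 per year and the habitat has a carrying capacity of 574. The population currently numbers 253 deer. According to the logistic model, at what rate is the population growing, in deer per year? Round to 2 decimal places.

dN/dt = rN(1 − N/K) = 0.23 × 253 × (1 − 253/574).
1 − 253/574 = 0.55923; dN/dt = 0.23 × 253 × 0.55923 = 32.542.

32.54 deer per year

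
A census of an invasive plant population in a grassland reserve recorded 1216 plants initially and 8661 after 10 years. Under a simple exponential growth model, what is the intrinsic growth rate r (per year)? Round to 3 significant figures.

0.196 per year

From N(t) = N₀·e^(rt): e^(r·10) = 8661/1216 = 7.1225.
r·10 = ln(7.1225) = 1.9633, so r = 1.9633/10 = 0.19633.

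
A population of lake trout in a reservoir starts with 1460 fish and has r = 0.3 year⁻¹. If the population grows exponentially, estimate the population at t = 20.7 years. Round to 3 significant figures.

727000 fish

N(t) = N₀·e^(rt) = 1460 × e^(0.3×20.7) = 1460 × e^6.21.
e^6.21 ≈ 497.7, so N ≈ 1460 × 497.7 = 726644.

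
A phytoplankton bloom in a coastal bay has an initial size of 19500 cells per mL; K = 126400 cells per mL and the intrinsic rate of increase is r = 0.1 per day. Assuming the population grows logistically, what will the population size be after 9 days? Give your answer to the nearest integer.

A = (K − N₀)/N₀ = (126400 − 19500)/19500 = 5.4821.
N(t) = K/(1 + A·e^(−rt)) = 126400/(1 + 5.4821×e^(−0.1×9)).
e^(−0.9) = 0.40657; denominator = 1 + 5.4821×0.40657 = 3.2288.
N = 126400/3.2288 = 39147.2.

39147 cells per mL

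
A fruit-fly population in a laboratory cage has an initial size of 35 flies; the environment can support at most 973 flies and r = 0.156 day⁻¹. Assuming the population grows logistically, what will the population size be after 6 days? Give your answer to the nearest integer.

85 flies

A = (K − N₀)/N₀ = (973 − 35)/35 = 26.8.
N(t) = K/(1 + A·e^(−rt)) = 973/(1 + 26.8×e^(−0.156×6)).
e^(−0.936) = 0.39219; denominator = 1 + 26.8×0.39219 = 11.511.
N = 973/11.511 = 84.5294.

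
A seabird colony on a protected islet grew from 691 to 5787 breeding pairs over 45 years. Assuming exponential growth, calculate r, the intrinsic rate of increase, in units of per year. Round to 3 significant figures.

From N(t) = N₀·e^(rt): e^(r·45) = 5787/691 = 8.3748.
r·45 = ln(8.3748) = 2.1252, so r = 2.1252/45 = 0.047227.

0.0472 per year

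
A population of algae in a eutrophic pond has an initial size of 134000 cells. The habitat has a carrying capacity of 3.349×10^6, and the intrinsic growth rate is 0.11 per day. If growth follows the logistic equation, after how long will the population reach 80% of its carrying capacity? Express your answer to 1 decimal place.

A = (K − N₀)/N₀ = (3.349×10^6 − 134000)/134000 = 23.993.
Solve 3.349×10^6/(1 + 23.993·e^(−0.11t)) = 2.6792×10^6: 1 + 23.993·e^(−0.11t) = 1.25, so e^(−0.11t) = 0.0104199.
−0.11·t = ln(0.0104199) = -4.564, so t = 4.564/0.11 = 41.491.

41.5 days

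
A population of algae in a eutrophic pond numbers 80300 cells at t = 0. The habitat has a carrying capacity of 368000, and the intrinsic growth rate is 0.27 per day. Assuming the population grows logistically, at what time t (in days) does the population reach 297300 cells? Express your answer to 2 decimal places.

A = (K − N₀)/N₀ = (368000 − 80300)/80300 = 3.5828.
Solve 368000/(1 + 3.5828·e^(−0.27t)) = 297300: 1 + 3.5828·e^(−0.27t) = 1.2378, so e^(−0.27t) = 0.0663743.
−0.27·t = ln(0.0663743) = -2.7124, so t = 2.7124/0.27 = 10.046.

10.05 days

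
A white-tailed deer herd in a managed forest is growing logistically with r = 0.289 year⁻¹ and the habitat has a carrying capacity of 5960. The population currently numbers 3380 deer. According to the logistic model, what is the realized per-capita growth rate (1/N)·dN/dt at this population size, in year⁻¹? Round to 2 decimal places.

(1/N)·dN/dt = r(1 − N/K) = 0.289 × (1 − 3380/5960).
= 0.289 × 0.43289 = 0.1251.

0.13 per year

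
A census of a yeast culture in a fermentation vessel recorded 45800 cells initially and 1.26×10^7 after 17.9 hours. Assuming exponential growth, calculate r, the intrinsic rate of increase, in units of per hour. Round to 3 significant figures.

From N(t) = N₀·e^(rt): e^(r·17.9) = 1.26×10^7/45800 = 275.11.
r·17.9 = ln(275.11) = 5.6172, so r = 5.6172/17.9 = 0.31381.

0.314 per hour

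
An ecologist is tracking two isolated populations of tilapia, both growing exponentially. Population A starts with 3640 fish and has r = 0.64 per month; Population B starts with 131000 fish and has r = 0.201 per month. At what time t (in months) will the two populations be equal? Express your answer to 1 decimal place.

8.2 months

Set 3640·e^(0.64t) = 131000·e^(0.201t).
e^((0.64 − 0.201)t) = 131000/3640 → e^(0.439·t) = 35.989.
0.439·t = ln(35.989) = 3.5832, so t = 3.5832/0.439 = 8.1622.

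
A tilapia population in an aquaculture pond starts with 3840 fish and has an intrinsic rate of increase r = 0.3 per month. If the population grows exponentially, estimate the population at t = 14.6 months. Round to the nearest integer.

306578 fish

N(t) = N₀·e^(rt) = 3840 × e^(0.3×14.6) = 3840 × e^4.38.
e^4.38 ≈ 79.838, so N ≈ 3840 × 79.838 = 306578.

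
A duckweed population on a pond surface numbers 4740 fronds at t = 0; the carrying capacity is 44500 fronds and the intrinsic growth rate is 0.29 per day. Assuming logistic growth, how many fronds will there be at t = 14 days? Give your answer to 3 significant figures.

A = (K − N₀)/N₀ = (44500 − 4740)/4740 = 8.3882.
N(t) = K/(1 + A·e^(−rt)) = 44500/(1 + 8.3882×e^(−0.29×14)).
e^(−4.06) = 0.017249; denominator = 1 + 8.3882×0.017249 = 1.1447.
N = 44500/1.1447 = 38875.2.

38900 fronds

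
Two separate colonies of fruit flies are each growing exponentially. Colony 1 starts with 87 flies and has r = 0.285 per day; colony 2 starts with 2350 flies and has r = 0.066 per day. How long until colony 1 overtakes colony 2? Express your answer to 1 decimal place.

Set 87·e^(0.285t) = 2350·e^(0.066t).
e^((0.285 − 0.066)t) = 2350/87 → e^(0.219·t) = 27.011.
0.219·t = ln(27.011) = 3.2963, so t = 3.2963/0.219 = 15.051.

15.1 days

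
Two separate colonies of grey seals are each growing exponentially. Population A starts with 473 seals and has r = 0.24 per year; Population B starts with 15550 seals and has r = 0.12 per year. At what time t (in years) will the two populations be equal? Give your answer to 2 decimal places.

Set 473·e^(0.24t) = 15550·e^(0.12t).
e^((0.24 − 0.12)t) = 15550/473 → e^(0.12·t) = 32.875.
0.12·t = ln(32.875) = 3.4927, so t = 3.4927/0.12 = 29.106.

29.11 years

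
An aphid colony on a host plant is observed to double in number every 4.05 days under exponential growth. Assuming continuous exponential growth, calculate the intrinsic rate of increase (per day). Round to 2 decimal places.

r = ln(2)/t_d = 0.6931/4.05 = 0.17115.

0.17 per day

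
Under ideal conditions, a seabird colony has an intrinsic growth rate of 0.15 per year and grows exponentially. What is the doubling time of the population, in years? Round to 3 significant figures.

4.62 years

Doubling time t_d = ln(2)/r = 0.6931/0.15 = 4.621.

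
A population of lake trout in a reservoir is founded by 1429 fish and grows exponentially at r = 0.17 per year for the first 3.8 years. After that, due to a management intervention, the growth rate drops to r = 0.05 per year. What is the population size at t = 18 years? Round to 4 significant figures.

5545 fish

Phase 1: N(3.8) = 1429·e^(0.17×3.8) = 1429·e^0.646 = 2726.38.
Phase 2 runs for 18 − 3.8 = 14.2 years at r = 0.05.
N(18) = 2726.38·e^(0.05×14.2) = 2726.38·e^0.71 = 5545.43.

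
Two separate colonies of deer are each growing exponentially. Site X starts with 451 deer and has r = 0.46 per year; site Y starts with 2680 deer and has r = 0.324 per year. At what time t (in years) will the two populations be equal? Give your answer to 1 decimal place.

13.1 years

Set 451·e^(0.46t) = 2680·e^(0.324t).
e^((0.46 − 0.324)t) = 2680/451 → e^(0.136·t) = 5.9424.
0.136·t = ln(5.9424) = 1.7821, so t = 1.7821/0.136 = 13.104.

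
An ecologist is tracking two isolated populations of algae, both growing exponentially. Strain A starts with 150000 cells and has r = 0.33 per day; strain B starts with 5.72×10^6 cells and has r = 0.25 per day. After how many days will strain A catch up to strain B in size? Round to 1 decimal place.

45.5 days

Set 150000·e^(0.33t) = 5.72×10^6·e^(0.25t).
e^((0.33 − 0.25)t) = 5.72×10^6/150000 → e^(0.08·t) = 38.133.
0.08·t = ln(38.133) = 3.6411, so t = 3.6411/0.08 = 45.514.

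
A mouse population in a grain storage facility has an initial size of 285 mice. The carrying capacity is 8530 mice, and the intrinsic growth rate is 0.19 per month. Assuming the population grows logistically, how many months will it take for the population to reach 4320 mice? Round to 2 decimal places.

A = (K − N₀)/N₀ = (8530 − 285)/285 = 28.93.
Solve 8530/(1 + 28.93·e^(−0.19t)) = 4320: 1 + 28.93·e^(−0.19t) = 1.9745, so e^(−0.19t) = 0.0336862.
−0.19·t = ln(0.0336862) = -3.3907, so t = 3.3907/0.19 = 17.846.

17.85 months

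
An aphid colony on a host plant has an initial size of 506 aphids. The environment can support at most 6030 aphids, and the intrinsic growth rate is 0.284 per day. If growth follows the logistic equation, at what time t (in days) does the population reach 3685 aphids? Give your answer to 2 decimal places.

10.01 days

A = (K − N₀)/N₀ = (6030 − 506)/506 = 10.917.
Solve 6030/(1 + 10.917·e^(−0.284t)) = 3685: 1 + 10.917·e^(−0.284t) = 1.6364, so e^(−0.284t) = 0.0582911.
−0.284·t = ln(0.0582911) = -2.8423, so t = 2.8423/0.284 = 10.008.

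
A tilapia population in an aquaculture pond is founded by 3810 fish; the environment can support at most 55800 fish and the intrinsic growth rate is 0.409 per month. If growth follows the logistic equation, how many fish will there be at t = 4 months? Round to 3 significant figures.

15300 fish

A = (K − N₀)/N₀ = (55800 − 3810)/3810 = 13.646.
N(t) = K/(1 + A·e^(−rt)) = 55800/(1 + 13.646×e^(−0.409×4)).
e^(−1.636) = 0.19476; denominator = 1 + 13.646×0.19476 = 3.6576.
N = 55800/3.6576 = 15255.9.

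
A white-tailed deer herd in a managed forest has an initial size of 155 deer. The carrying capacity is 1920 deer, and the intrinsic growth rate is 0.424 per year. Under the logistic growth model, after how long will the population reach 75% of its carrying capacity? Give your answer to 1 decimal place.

A = (K − N₀)/N₀ = (1920 − 155)/155 = 11.387.
Solve 1920/(1 + 11.387·e^(−0.424t)) = 1440: 1 + 11.387·e^(−0.424t) = 1.3333, so e^(−0.424t) = 0.0292729.
−0.424·t = ln(0.0292729) = -3.5311, so t = 3.5311/0.424 = 8.328.

8.3 years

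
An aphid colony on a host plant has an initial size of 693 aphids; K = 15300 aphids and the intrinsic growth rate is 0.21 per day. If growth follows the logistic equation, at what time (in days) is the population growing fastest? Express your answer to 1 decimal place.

14.5 days

Logistic growth is fastest at N = K/2 = 7650.
A = (K − N₀)/N₀ = 21.078. Set K/(1 + A·e^(−rt)) = K/2 → A·e^(−rt) = 1.
e^(−0.21t) = 1/21.078 = 0.047443, so t = ln(21.078)/0.21 = 3.0482/0.21 = 14.515.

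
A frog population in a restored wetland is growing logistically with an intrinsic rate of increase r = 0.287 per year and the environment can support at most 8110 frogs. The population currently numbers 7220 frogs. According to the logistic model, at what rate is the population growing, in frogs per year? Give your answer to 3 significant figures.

dN/dt = rN(1 − N/K) = 0.287 × 7220 × (1 − 7220/8110).
1 − 7220/8110 = 0.10974; dN/dt = 0.287 × 7220 × 0.10974 = 227.4.

227 frogs per year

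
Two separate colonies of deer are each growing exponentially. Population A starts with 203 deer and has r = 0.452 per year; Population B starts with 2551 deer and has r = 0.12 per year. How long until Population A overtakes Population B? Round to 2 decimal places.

Set 203·e^(0.452t) = 2551·e^(0.12t).
e^((0.452 − 0.12)t) = 2551/203 → e^(0.332·t) = 12.567.
0.332·t = ln(12.567) = 2.531, so t = 2.531/0.332 = 7.6236.

7.62 years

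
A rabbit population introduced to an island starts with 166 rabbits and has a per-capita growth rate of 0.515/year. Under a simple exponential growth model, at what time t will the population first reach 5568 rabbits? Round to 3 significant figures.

6.82 years

Set N₀·e^(rt) = 5568: e^(0.515·t) = 5568/166 = 33.542.
0.515·t = ln(33.542) = 3.5128, so t = 3.5128/0.515 = 6.821.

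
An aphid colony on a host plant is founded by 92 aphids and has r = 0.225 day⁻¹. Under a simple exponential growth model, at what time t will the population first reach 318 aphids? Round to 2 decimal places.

5.51 days

Set N₀·e^(rt) = 318: e^(0.225·t) = 318/92 = 3.4565.
0.225·t = ln(3.4565) = 1.2403, so t = 1.2403/0.225 = 5.5123.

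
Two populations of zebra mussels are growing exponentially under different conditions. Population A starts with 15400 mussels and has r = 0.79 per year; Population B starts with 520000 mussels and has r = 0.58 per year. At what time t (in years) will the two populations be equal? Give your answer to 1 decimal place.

16.8 years

Set 15400·e^(0.79t) = 520000·e^(0.58t).
e^((0.79 − 0.58)t) = 520000/15400 → e^(0.21·t) = 33.766.
0.21·t = ln(33.766) = 3.5195, so t = 3.5195/0.21 = 16.759.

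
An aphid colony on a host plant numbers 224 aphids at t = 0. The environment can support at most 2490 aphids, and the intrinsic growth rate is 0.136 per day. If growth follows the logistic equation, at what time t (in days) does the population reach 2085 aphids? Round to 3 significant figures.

A = (K − N₀)/N₀ = (2490 − 224)/224 = 10.116.
Solve 2490/(1 + 10.116·e^(−0.136t)) = 2085: 1 + 10.116·e^(−0.136t) = 1.1942, so e^(−0.136t) = 0.0192016.
−0.136·t = ln(0.0192016) = -3.9528, so t = 3.9528/0.136 = 29.064.

29.1 days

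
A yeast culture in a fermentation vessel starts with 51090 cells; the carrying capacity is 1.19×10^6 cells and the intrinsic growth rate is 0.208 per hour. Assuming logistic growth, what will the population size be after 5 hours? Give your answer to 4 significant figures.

A = (K − N₀)/N₀ = (1.19×10^6 − 51090)/51090 = 22.292.
N(t) = K/(1 + A·e^(−rt)) = 1.19×10^6/(1 + 22.292×e^(−0.208×5)).
e^(−1.04) = 0.35345; denominator = 1 + 22.292×0.35345 = 8.8793.
N = 1.19×10^6/8.8793 = 134020.

134000 cells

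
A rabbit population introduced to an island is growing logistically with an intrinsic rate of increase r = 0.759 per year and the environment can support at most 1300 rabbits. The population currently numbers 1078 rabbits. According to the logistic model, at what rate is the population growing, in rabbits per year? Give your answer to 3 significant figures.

140 rabbits per year

dN/dt = rN(1 − N/K) = 0.759 × 1078 × (1 − 1078/1300).
1 − 1078/1300 = 0.17077; dN/dt = 0.759 × 1078 × 0.17077 = 139.72.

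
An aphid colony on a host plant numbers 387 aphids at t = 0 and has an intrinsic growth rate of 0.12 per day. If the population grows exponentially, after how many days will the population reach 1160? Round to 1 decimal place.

Set N₀·e^(rt) = 1160: e^(0.12·t) = 1160/387 = 2.9974.
0.12·t = ln(2.9974) = 1.0978, so t = 1.0978/0.12 = 9.1479.

9.1 days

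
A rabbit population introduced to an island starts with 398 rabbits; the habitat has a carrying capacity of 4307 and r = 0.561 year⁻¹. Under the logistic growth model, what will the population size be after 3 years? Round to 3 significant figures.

1520 rabbits

A = (K − N₀)/N₀ = (4307 − 398)/398 = 9.8216.
N(t) = K/(1 + A·e^(−rt)) = 4307/(1 + 9.8216×e^(−0.561×3)).
e^(−1.683) = 0.18582; denominator = 1 + 9.8216×0.18582 = 2.825.
N = 4307/2.825 = 1524.6.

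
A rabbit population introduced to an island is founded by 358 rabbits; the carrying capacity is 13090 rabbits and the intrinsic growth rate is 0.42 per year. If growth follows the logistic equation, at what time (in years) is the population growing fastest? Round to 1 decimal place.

Logistic growth is fastest at N = K/2 = 6545.
A = (K − N₀)/N₀ = 35.564. Set K/(1 + A·e^(−rt)) = K/2 → A·e^(−rt) = 1.
e^(−0.42t) = 1/35.564 = 0.0281181, so t = ln(35.564)/0.42 = 3.5713/0.42 = 8.5032.

8.5 years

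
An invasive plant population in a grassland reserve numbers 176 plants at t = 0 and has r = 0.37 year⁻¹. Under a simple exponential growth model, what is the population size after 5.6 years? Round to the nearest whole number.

1398 plants

N(t) = N₀·e^(rt) = 176 × e^(0.37×5.6) = 176 × e^2.072.
e^2.072 ≈ 7.9407, so N ≈ 176 × 7.9407 = 1397.56.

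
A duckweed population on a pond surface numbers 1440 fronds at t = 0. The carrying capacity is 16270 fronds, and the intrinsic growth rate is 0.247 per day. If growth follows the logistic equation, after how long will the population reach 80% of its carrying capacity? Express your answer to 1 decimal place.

15.1 days

A = (K − N₀)/N₀ = (16270 − 1440)/1440 = 10.299.
Solve 16270/(1 + 10.299·e^(−0.247t)) = 13016: 1 + 10.299·e^(−0.247t) = 1.25, so e^(−0.247t) = 0.0242751.
−0.247·t = ln(0.0242751) = -3.7183, so t = 3.7183/0.247 = 15.054.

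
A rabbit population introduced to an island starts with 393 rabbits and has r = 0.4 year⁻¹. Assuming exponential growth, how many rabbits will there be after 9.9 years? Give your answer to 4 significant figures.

20620 rabbits

N(t) = N₀·e^(rt) = 393 × e^(0.4×9.9) = 393 × e^3.96.
e^3.96 ≈ 52.457, so N ≈ 393 × 52.457 = 20615.7.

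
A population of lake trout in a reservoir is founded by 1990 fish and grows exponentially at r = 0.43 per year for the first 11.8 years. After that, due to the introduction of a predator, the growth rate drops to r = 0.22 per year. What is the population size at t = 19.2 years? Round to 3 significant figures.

Phase 1: N(11.8) = 1990·e^(0.43×11.8) = 1990·e^5.074 = 318026.
Phase 2 runs for 19.2 − 11.8 = 7.4 years at r = 0.22.
N(19.2) = 318026·e^(0.22×7.4) = 318026·e^1.628 = 1.619924×10^6.

1620000 fish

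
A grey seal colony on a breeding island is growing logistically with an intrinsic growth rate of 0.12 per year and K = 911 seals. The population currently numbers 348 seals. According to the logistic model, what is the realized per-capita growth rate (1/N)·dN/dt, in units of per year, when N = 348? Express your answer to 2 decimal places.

(1/N)·dN/dt = r(1 − N/K) = 0.12 × (1 − 348/911).
= 0.12 × 0.618 = 0.07416.

0.07 per year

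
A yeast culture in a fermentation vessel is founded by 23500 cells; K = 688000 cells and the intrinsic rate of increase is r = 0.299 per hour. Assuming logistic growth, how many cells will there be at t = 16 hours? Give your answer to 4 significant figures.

556400 cells

A = (K − N₀)/N₀ = (688000 − 23500)/23500 = 28.277.
N(t) = K/(1 + A·e^(−rt)) = 688000/(1 + 28.277×e^(−0.299×16)).
e^(−4.784) = 0.0083625; denominator = 1 + 28.277×0.0083625 = 1.2365.
N = 688000/1.2365 = 556426.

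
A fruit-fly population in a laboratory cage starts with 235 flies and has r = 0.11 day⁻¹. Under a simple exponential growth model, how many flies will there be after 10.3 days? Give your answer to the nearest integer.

730 flies

N(t) = N₀·e^(rt) = 235 × e^(0.11×10.3) = 235 × e^1.133.
e^1.133 ≈ 3.105, so N ≈ 235 × 3.105 = 729.665.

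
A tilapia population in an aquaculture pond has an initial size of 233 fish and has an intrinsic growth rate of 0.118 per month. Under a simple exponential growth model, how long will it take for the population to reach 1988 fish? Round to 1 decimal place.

Set N₀·e^(rt) = 1988: e^(0.118·t) = 1988/233 = 8.5322.
0.118·t = ln(8.5322) = 2.1438, so t = 2.1438/0.118 = 18.168.

18.2 months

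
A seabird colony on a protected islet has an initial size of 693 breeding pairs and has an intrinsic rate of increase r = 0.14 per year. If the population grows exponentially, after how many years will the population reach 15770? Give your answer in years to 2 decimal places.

Set N₀·e^(rt) = 15770: e^(0.14·t) = 15770/693 = 22.756.
0.14·t = ln(22.756) = 3.1248, so t = 3.1248/0.14 = 22.32.

22.32 years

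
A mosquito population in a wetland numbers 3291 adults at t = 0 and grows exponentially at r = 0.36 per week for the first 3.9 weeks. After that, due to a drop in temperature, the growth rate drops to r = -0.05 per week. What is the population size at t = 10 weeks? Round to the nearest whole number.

Phase 1: N(3.9) = 3291·e^(0.36×3.9) = 3291·e^1.404 = 13399.2.
Phase 2 runs for 10 − 3.9 = 6.1 weeks at r = -0.05.
N(10) = 13399.2·e^(-0.05×6.1) = 13399.2·e^-0.305 = 9876.83.

9877 adults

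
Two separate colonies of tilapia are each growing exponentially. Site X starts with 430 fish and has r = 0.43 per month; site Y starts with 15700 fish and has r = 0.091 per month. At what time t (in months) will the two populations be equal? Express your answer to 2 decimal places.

10.61 months

Set 430·e^(0.43t) = 15700·e^(0.091t).
e^((0.43 − 0.091)t) = 15700/430 → e^(0.339·t) = 36.512.
0.339·t = ln(36.512) = 3.5976, so t = 3.5976/0.339 = 10.612.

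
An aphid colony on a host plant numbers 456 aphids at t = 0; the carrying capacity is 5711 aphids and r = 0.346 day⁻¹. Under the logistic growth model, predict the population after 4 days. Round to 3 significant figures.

A = (K − N₀)/N₀ = (5711 − 456)/456 = 11.524.
N(t) = K/(1 + A·e^(−rt)) = 5711/(1 + 11.524×e^(−0.346×4)).
e^(−1.384) = 0.25057; denominator = 1 + 11.524×0.25057 = 3.8876.
N = 5711/3.8876 = 1469.01.

1470 aphids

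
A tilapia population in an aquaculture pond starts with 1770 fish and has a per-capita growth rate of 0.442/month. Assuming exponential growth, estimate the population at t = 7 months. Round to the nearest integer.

39055 fish

N(t) = N₀·e^(rt) = 1770 × e^(0.442×7) = 1770 × e^3.094.
e^3.094 ≈ 22.065, so N ≈ 1770 × 22.065 = 39055.3.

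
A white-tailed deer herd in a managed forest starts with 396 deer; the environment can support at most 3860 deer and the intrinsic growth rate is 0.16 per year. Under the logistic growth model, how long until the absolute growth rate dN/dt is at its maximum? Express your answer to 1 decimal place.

Logistic growth is fastest at N = K/2 = 1930.
A = (K − N₀)/N₀ = 8.7475. Set K/(1 + A·e^(−rt)) = K/2 → A·e^(−rt) = 1.
e^(−0.16t) = 1/8.7475 = 0.114319, so t = ln(8.7475)/0.16 = 2.1688/0.16 = 13.555.

13.6 years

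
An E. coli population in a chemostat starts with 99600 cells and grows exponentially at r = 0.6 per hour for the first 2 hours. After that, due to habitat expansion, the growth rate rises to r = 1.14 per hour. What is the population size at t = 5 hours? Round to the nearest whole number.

Phase 1: N(2) = 99600·e^(0.6×2) = 99600·e^1.2 = 330684.
Phase 2 runs for 5 − 2 = 3 hours at r = 1.14.
N(5) = 330684·e^(1.14×3) = 330684·e^3.42 = 1.010881×10^7.

10108806 cells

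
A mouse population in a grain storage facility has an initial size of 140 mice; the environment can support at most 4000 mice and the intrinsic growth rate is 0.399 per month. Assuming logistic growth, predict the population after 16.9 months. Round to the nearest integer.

3874 mice

A = (K − N₀)/N₀ = (4000 − 140)/140 = 27.571.
N(t) = K/(1 + A·e^(−rt)) = 4000/(1 + 27.571×e^(−0.399×16.9)).
e^(−6.743) = 0.001179; denominator = 1 + 27.571×0.001179 = 1.0325.
N = 4000/1.0325 = 3874.07.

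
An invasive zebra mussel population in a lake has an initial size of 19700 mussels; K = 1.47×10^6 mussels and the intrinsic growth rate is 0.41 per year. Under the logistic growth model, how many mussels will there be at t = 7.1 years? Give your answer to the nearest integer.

A = (K − N₀)/N₀ = (1.47×10^6 − 19700)/19700 = 73.619.
N(t) = K/(1 + A·e^(−rt)) = 1.47×10^6/(1 + 73.619×e^(−0.41×7.1)).
e^(−2.911) = 0.054421; denominator = 1 + 73.619×0.054421 = 5.0065.
N = 1.47×10^6/5.0065 = 293621.

293621 mussels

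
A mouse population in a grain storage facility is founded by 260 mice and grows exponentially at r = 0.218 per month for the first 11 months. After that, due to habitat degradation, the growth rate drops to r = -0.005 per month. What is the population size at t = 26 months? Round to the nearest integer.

2654 mice

Phase 1: N(11) = 260·e^(0.218×11) = 260·e^2.398 = 2860.3.
Phase 2 runs for 26 − 11 = 15 months at r = -0.005.
N(26) = 2860.3·e^(-0.005×15) = 2860.3·e^-0.075 = 2653.62.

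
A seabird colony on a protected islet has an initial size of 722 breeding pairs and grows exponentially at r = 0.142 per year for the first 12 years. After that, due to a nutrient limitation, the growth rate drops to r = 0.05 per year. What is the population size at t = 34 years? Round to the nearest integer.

11921 breeding pairs

Phase 1: N(12) = 722·e^(0.142×12) = 722·e^1.704 = 3968.03.
Phase 2 runs for 34 − 12 = 22 years at r = 0.05.
N(34) = 3968.03·e^(0.05×22) = 3968.03·e^1.1 = 11920.6.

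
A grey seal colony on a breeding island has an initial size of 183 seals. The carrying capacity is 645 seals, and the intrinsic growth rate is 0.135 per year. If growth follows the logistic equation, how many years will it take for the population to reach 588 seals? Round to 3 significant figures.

24.1 years

A = (K − N₀)/N₀ = (645 − 183)/183 = 2.5246.
Solve 645/(1 + 2.5246·e^(−0.135t)) = 588: 1 + 2.5246·e^(−0.135t) = 1.0969, so e^(−0.135t) = 0.0383978.
−0.135·t = ln(0.0383978) = -3.2598, so t = 3.2598/0.135 = 24.146.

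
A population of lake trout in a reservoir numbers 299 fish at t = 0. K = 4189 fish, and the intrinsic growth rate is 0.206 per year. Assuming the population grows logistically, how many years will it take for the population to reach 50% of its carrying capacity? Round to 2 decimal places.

A = (K − N₀)/N₀ = (4189 − 299)/299 = 13.01.
Solve 4189/(1 + 13.01·e^(−0.206t)) = 2094.5: 1 + 13.01·e^(−0.206t) = 2, so e^(−0.206t) = 0.0768638.
−0.206·t = ln(0.0768638) = -2.5657, so t = 2.5657/0.206 = 12.455.

12.45 years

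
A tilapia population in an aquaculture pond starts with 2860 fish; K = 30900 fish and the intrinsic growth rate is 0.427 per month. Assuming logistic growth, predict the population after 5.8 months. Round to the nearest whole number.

A = (K − N₀)/N₀ = (30900 − 2860)/2860 = 9.8042.
N(t) = K/(1 + A·e^(−rt)) = 30900/(1 + 9.8042×e^(−0.427×5.8)).
e^(−2.477) = 0.084028; denominator = 1 + 9.8042×0.084028 = 1.8238.
N = 30900/1.8238 = 16942.4.

16942 fish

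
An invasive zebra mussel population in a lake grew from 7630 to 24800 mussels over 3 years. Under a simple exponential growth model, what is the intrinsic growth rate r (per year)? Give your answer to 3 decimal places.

0.393 per year

From N(t) = N₀·e^(rt): e^(r·3) = 24800/7630 = 3.2503.
r·3 = ln(3.2503) = 1.1788, so r = 1.1788/3 = 0.39292.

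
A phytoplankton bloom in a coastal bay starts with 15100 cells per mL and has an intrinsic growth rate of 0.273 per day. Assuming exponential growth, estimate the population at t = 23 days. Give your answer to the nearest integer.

N(t) = N₀·e^(rt) = 15100 × e^(0.273×23) = 15100 × e^6.279.
e^6.279 ≈ 533.26, so N ≈ 15100 × 533.26 = 8.052153×10^6.

8052153 cells per mL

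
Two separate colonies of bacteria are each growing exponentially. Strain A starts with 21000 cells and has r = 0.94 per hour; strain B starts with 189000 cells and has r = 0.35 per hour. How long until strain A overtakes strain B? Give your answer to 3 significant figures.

Set 21000·e^(0.94t) = 189000·e^(0.35t).
e^((0.94 − 0.35)t) = 189000/21000 → e^(0.59·t) = 9.
0.59·t = ln(9) = 2.1972, so t = 2.1972/0.59 = 3.7241.

3.72 hours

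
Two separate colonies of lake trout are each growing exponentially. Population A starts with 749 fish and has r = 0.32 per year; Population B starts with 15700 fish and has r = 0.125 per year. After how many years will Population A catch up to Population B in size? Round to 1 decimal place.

15.6 years

Set 749·e^(0.32t) = 15700·e^(0.125t).
e^((0.32 − 0.125)t) = 15700/749 → e^(0.195·t) = 20.961.
0.195·t = ln(20.961) = 3.0427, so t = 3.0427/0.195 = 15.603.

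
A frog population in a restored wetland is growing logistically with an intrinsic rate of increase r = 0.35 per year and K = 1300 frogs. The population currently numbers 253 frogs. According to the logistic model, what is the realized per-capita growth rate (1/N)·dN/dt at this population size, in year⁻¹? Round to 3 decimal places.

(1/N)·dN/dt = r(1 − N/K) = 0.35 × (1 − 253/1300).
= 0.35 × 0.80538 = 0.28188.

0.282 per year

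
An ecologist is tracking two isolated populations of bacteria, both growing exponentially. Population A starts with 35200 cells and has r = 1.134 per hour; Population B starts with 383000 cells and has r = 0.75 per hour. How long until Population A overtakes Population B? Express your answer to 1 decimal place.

6.2 hours

Set 35200·e^(1.134t) = 383000·e^(0.75t).
e^((1.134 − 0.75)t) = 383000/35200 → e^(0.384·t) = 10.881.
0.384·t = ln(10.881) = 2.387, so t = 2.387/0.384 = 6.2161.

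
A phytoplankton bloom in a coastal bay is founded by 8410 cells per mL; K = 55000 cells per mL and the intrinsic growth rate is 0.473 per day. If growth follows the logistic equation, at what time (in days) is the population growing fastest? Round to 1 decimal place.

3.6 days

Logistic growth is fastest at N = K/2 = 27500.
A = (K − N₀)/N₀ = 5.5398. Set K/(1 + A·e^(−rt)) = K/2 → A·e^(−rt) = 1.
e^(−0.473t) = 1/5.5398 = 0.180511, so t = ln(5.5398)/0.473 = 1.712/0.473 = 3.6194.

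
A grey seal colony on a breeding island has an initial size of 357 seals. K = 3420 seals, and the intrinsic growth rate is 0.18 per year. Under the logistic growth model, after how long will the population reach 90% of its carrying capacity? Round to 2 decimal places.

A = (K − N₀)/N₀ = (3420 − 357)/357 = 8.5798.
Solve 3420/(1 + 8.5798·e^(−0.18t)) = 3078: 1 + 8.5798·e^(−0.18t) = 1.1111, so e^(−0.18t) = 0.0129503.
−0.18·t = ln(0.0129503) = -4.3466, so t = 4.3466/0.18 = 24.148.

24.15 years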